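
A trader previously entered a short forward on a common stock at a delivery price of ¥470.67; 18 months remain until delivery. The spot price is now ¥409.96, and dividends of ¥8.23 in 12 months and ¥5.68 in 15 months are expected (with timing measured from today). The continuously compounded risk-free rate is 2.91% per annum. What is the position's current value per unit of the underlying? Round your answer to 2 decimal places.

PV(remaining dividends) I = 8.23·e^(−0.0291·12/12) + 5.68·e^(−0.0291·15/12) = 13.4711
Current forward F = (S − I)·e^(rT) = (409.96 − 13.4711)·e^(0.0291·18/12) = 396.4889 × 1.044617 = 414.1790
Value (long) = (F − K)·e^(−rT) = (414.1790 − 470.67) × 0.957289 = -54.0782
Short position value = −(long value) = ¥54.08

¥54.08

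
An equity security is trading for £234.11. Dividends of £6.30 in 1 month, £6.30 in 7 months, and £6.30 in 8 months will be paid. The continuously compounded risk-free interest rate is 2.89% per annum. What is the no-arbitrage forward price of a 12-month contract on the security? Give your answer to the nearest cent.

£221.77

PV(dividends) I = 6.30·e^(−0.0289·1/12) + 6.30·e^(−0.0289·7/12) + 6.30·e^(−0.0289·8/12)
I = 6.2848 + 6.1947 + 6.1798 = 18.6593
F = (S − I)·e^(rT) = (234.11 − 18.6593) · e^(0.0289·12/12)
= 215.4507 · e^0.028900 = 215.4507 × 1.029322 = £221.77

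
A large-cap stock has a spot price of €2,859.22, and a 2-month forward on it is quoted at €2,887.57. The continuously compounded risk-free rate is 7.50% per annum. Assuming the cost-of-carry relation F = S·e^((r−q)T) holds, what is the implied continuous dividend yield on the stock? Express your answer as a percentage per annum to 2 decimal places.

From F = S·e^((r−q)T): (r − q) = ln(F/S)/T
ln(2887.57/2859.22) = ln(1.009915) = 0.009866
(r − q) = 0.009866 / (2/12) = 0.059196
q = r − ln(F/S)/T = 0.0750 − 0.059196 = 0.015804
q = 1.58%

1.58%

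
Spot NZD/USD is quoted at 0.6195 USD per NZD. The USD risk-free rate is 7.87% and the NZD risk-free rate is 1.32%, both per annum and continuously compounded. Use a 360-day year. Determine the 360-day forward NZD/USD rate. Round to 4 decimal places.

F = S·e^((r_USD − r_NZD)T) = 0.6195 · e^((0.0787 − 0.0132) × 360/360)
= 0.6195 · e^0.065500 = 0.6195 × 1.067693
F = 0.6614 USD per NZD

0.6614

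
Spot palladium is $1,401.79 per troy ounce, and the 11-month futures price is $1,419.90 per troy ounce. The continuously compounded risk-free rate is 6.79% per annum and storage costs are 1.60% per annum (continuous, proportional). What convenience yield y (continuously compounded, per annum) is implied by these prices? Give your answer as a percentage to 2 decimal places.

F = S·e^((r+u−y)T) ⇒ (r+u−y) = ln(F/S)/T
ln(1419.90/1401.79) = 0.012836; /T ⇒ 0.014003
y = r + u − ln(F/S)/T = 0.0679 + 0.0160 − 0.014003 = 0.069897
y = 6.99%

6.99%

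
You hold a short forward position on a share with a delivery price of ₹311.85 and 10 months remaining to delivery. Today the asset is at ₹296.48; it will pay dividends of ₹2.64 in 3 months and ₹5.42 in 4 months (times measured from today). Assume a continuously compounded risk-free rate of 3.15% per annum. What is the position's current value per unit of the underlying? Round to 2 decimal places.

₹15.27

PV(remaining dividends) I = 2.64·e^(−0.0315·3/12) + 5.42·e^(−0.0315·4/12) = 7.9827
Current forward F = (S − I)·e^(rT) = (296.48 − 7.9827)·e^(0.0315·10/12) = 288.4973 × 1.026598 = 296.1708
Value (long) = (F − K)·e^(−rT) = (296.1708 − 311.85) × 0.974092 = -15.2730
Short position value = −(long value) = ₹15.27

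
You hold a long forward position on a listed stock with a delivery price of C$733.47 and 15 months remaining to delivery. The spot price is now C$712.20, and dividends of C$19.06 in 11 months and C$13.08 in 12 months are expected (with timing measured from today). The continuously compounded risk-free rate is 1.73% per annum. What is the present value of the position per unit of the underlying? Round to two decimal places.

-C$37.19

PV(remaining dividends) I = 19.06·e^(−0.0173·11/12) + 13.08·e^(−0.0173·12/12) = 31.6158
Current forward F = (S − I)·e^(rT) = (712.20 − 31.6158)·e^(0.0173·15/12) = 680.5842 × 1.021861 = 695.4625
Value (long) = (F − K)·e^(−rT) = (695.4625 − 733.47) × 0.978607 = -37.1944
Value = -C$37.19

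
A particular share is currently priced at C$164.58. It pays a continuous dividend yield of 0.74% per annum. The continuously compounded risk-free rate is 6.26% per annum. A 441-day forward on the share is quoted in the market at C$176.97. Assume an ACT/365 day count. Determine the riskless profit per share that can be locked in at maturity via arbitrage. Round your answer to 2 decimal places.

C$1.04 per share

Fair forward: F* = S·e^(carry·T), with carry = (r − q) = 0.0626 − 0.0074 = 0.0552
F* = 164.58 · e^(0.0552 × 441/365) = 164.58 · e^0.066694 = 164.58 × 1.068968 = C$175.9308
Market C$176.97 > fair C$175.9308: forward overpriced → cash-and-carry (buy spot, short the forward).
At maturity, profit = |F_mkt − F*| = |176.97 − 175.9308| = C$1.04 per share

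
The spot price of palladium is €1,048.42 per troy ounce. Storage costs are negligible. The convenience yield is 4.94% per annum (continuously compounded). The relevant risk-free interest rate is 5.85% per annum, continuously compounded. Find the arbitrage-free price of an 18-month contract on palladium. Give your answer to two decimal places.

Net carry = r + u − y = 0.0585 + 0.0000 − 0.0494 = 0.0091
F = S·e^((r+u−y)T) = 1048.42 · e^(0.0091 × 18/12) = 1048.42 · e^0.01365000
= 1048.42 × 1.01374359 = €1,062.83 per troy ounce

€1,062.83 per troy ounce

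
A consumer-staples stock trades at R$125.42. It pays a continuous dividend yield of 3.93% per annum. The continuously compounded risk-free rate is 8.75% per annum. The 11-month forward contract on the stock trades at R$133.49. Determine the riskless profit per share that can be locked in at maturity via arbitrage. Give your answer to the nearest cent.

Fair forward: F* = S·e^(carry·T), with carry = (r − q) = 0.0875 − 0.0393 = 0.0482
F* = 125.42 · e^(0.0482 × 11/12) = 125.42 · e^0.044183 = 125.42 × 1.045174 = R$131.0857
Market R$133.49 > fair R$131.0857: forward overpriced → cash-and-carry (buy spot, short the forward).
At maturity, profit = |F_mkt − F*| = |133.49 − 131.0857| = R$2.40 per share

R$2.40 per share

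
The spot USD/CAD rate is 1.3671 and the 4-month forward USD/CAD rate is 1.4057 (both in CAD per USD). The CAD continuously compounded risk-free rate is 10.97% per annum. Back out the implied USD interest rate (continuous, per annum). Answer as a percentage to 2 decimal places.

F = S·e^((r_CAD − r_USD)T) ⇒ r_USD = r_CAD − ln(F/S)/T
ln(1.4057/1.3671) = 0.027844; /(4/12) = 0.083532
r_USD = 0.1097 − 0.083532 = 0.026168
r_USD = 2.62%

2.62%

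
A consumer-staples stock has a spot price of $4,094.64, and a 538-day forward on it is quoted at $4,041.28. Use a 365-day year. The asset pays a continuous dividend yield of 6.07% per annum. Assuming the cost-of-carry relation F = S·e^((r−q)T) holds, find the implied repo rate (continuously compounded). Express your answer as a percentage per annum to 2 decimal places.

From F = S·e^((r−q)T): (r − q) = ln(F/S)/T
ln(4041.28/4094.64) = ln(0.986968) = -0.013118
(r − q) = -0.013118 / (538/365) = -0.008900
r = ln(F/S)/T + q = -0.008900 + 0.0607 = 0.051800
r = 5.18%

5.18%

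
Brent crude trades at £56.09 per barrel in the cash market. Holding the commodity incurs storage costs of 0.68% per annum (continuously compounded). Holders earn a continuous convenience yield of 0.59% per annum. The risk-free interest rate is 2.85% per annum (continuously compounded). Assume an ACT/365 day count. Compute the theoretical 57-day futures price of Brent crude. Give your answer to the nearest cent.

Net carry = r + u − y = 0.0285 + 0.0068 − 0.0059 = 0.0294
F = S·e^((r+u−y)T) = 56.09 · e^(0.0294 × 57/365) = 56.09 · e^0.004591
= 56.09 × 1.004602 = £56.35 per barrel

£56.35 per barrel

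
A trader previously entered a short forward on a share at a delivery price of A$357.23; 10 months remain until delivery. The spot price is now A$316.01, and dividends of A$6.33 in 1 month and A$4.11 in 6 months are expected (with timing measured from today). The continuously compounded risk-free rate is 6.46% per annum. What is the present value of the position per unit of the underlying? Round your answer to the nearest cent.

PV(remaining dividends) I = 6.33·e^(−0.0646·1/12) + 4.11·e^(−0.0646·6/12) = 10.2754
Current forward F = (S − I)·e^(rT) = (316.01 − 10.2754)·e^(0.0646·10/12) = 305.7346 × 1.055309 = 322.6445
Value (long) = (F − K)·e^(−rT) = (322.6445 − 357.23) × 0.947590 = -32.7729
Short position value = −(long value) = A$32.77

A$32.77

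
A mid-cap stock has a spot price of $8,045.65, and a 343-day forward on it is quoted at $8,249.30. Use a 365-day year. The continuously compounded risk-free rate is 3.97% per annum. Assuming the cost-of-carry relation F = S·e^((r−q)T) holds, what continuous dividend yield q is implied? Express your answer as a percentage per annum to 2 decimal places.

From F = S·e^((r−q)T): (r − q) = ln(F/S)/T
ln(8249.30/8045.65) = ln(1.025312) = 0.024997
(r − q) = 0.024997 / (343/365) = 0.026600
q = r − ln(F/S)/T = 0.0397 − 0.026600 = 0.013100
q = 1.31%

1.31%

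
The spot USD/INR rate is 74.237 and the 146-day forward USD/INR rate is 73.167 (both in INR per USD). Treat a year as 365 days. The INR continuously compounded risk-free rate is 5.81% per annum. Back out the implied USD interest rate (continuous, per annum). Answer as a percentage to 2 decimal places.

9.44%

F = S·e^((r_INR − r_USD)T) ⇒ r_USD = r_INR − ln(F/S)/T
ln(73.167/74.237) = -0.014518; /(146/365) = -0.036295
r_USD = 0.0581 + 0.036295 = 0.094395
r_USD = 9.44%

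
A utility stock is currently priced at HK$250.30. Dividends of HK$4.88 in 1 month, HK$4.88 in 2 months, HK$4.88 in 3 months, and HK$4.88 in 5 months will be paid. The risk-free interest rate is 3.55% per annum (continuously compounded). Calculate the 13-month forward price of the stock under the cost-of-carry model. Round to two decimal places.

PV(dividends) I = 4.88·e^(−0.0355·1/12) + 4.88·e^(−0.0355·2/12) + 4.88·e^(−0.0355·3/12) + 4.88·e^(−0.0355·5/12)
I = 4.8656 + 4.8512 + 4.8369 + 4.8083 = 19.3620
F = (S − I)·e^(rT) = (250.30 − 19.3620) · e^(0.0355·13/12)
= 230.9380 · e^0.038458 = 230.9380 × 1.039207 = HK$239.99

HK$239.99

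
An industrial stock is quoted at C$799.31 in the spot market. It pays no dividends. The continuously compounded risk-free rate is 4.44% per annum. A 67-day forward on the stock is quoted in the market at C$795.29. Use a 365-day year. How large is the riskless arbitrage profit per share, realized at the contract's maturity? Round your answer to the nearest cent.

C$10.56 per share

Fair forward: F* = S·e^(carry·T), with carry = r = 0.0444
F* = 799.31 · e^(0.0444 × 67/365) = 799.31 · e^0.008150 = 799.31 × 1.008183 = C$805.8508
Market C$795.29 < fair C$805.8508: forward underpriced → reverse cash-and-carry (short spot, go long the forward).
At maturity, profit = |F_mkt − F*| = |795.29 − 805.8508| = C$10.56 per share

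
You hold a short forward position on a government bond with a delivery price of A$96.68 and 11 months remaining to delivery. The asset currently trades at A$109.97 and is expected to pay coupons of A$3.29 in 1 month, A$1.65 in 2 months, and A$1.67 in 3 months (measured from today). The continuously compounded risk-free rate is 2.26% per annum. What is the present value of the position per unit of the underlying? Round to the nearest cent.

-A$8.68

PV(remaining coupons) I = 3.29·e^(−0.0226·1/12) + 1.65·e^(−0.0226·2/12) + 1.67·e^(−0.0226·3/12) = 6.5882
Current forward F = (S − I)·e^(rT) = (109.97 − 6.5882)·e^(0.0226·11/12) = 103.3818 × 1.020933 = 105.5459
Value (long) = (F − K)·e^(−rT) = (105.5459 − 96.68) × 0.979496 = 8.6841
Short position value = −(long value) = -A$8.68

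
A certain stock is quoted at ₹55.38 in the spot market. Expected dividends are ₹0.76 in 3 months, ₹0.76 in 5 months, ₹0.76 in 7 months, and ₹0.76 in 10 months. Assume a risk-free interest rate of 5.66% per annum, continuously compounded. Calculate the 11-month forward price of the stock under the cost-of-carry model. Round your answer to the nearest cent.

PV(dividends) I = 0.76·e^(−0.0566·3/12) + 0.76·e^(−0.0566·5/12) + 0.76·e^(−0.0566·7/12) + 0.76·e^(−0.0566·10/12)
I = 0.7493 + 0.7423 + 0.7353 + 0.7250 = 2.9519
F = (S − I)·e^(rT) = (55.38 − 2.9519) · e^(0.0566·11/12)
= 52.4281 · e^0.051883 = 52.4281 × 1.053253 = ₹55.22

₹55.22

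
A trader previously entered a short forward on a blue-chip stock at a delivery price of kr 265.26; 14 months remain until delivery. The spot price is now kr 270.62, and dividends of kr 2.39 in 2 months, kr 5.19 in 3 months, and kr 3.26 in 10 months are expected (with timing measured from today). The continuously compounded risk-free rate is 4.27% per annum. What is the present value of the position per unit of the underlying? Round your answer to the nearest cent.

PV(remaining dividends) I = 2.39·e^(−0.0427·2/12) + 5.19·e^(−0.0427·3/12) + 3.26·e^(−0.0427·10/12) = 10.6540
Current forward F = (S − I)·e^(rT) = (270.62 − 10.6540)·e^(0.0427·14/12) = 259.9660 × 1.051078 = 273.2445
Value (long) = (F − K)·e^(−rT) = (273.2445 − 265.26) × 0.951404 = 7.5965
Short position value = −(long value) = -kr 7.60

-kr 7.60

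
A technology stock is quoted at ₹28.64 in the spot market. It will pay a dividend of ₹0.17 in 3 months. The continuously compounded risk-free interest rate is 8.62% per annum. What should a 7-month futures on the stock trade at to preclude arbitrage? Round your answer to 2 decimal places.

₹29.94

PV(dividends) I = 0.17·e^(−0.0862·3/12)
I = 0.1664
F = (S − I)·e^(rT) = (28.64 − 0.1664) · e^(0.0862·7/12)
= 28.4736 · e^0.050283 = 28.4736 × 1.051569 = ₹29.94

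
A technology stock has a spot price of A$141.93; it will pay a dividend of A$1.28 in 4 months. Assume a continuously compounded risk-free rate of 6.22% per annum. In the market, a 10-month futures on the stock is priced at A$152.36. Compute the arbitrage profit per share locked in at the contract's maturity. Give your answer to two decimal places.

A$4.20 per share

PV(dividends) I = 1.28·e^(−0.0622·4/12) = 1.2537
Fair futures F* = (S − I)·e^(rT) = (141.93 − 1.2537)·e^0.051833 = 140.6763 × 1.053200 = 148.1603
Market A$152.36 > fair 148.1603: forward overpriced → cash-and-carry (borrow at r, buy the stock and collect the dividends, short the forward).
Profit at T = |F_mkt − F*| = |152.36 − 148.1603| = A$4.20 per share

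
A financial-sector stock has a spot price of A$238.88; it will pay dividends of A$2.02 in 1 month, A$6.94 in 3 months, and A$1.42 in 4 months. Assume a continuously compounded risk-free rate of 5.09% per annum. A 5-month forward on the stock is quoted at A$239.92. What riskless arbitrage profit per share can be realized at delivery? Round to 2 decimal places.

A$6.40 per share

PV(dividends) I = 2.02·e^(−0.0509·1/12) + 6.94·e^(−0.0509·3/12) + 1.42·e^(−0.0509·4/12) = 10.2598
Fair forward F* = (S − I)·e^(rT) = (238.88 − 10.2598)·e^0.021208 = 228.6202 × 1.021434 = 233.5204
Market A$239.92 > fair 233.5204: forward overpriced → cash-and-carry (borrow at r, buy the stock and collect the dividends, short the forward).
Profit at T = |F_mkt − F*| = |239.92 − 233.5204| = A$6.40 per share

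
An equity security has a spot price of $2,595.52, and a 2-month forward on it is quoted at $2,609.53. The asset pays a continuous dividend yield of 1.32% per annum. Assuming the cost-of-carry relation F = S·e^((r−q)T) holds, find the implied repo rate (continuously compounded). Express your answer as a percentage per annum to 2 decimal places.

4.55%

From F = S·e^((r−q)T): (r − q) = ln(F/S)/T
ln(2609.53/2595.52) = ln(1.005398) = 0.005383
(r − q) = 0.005383 / (2/12) = 0.032298
r = ln(F/S)/T + q = 0.032298 + 0.0132 = 0.045498
r = 4.55%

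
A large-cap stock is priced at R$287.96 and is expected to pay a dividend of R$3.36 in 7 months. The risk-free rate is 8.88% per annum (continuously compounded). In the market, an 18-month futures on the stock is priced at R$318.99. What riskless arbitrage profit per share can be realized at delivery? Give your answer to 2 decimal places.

R$6.35 per share

PV(dividends) I = 3.36·e^(−0.0888·7/12) = 3.1904
Fair futures F* = (S − I)·e^(rT) = (287.96 − 3.1904)·e^0.133200 = 284.7696 × 1.142478 = 325.3430
Market R$318.99 < fair 325.3430: forward underpriced → reverse cash-and-carry (short the stock, invest proceeds at r, pay the dividends, go long the forward).
Profit at T = |F_mkt − F*| = |318.99 − 325.3430| = R$6.35 per share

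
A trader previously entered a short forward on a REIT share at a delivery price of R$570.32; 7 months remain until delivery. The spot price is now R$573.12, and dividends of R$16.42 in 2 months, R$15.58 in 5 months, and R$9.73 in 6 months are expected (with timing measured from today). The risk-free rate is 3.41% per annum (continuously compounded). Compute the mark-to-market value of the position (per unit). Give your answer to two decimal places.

R$27.22

PV(remaining dividends) I = 16.42·e^(−0.0341·2/12) + 15.58·e^(−0.0341·5/12) + 9.73·e^(−0.0341·6/12) = 41.2527
Current forward F = (S − I)·e^(rT) = (573.12 − 41.2527)·e^(0.0341·7/12) = 531.8673 × 1.020091 = 542.5530
Value (long) = (F − K)·e^(−rT) = (542.5530 − 570.32) × 0.980305 = -27.2201
Short position value = −(long value) = R$27.22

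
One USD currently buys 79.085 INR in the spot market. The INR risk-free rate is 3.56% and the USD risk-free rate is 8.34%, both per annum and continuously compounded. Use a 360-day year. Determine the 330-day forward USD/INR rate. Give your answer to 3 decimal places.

75.695

F = S·e^((r_INR − r_USD)T) = 79.085 · e^((0.0356 − 0.0834) × 330/360)
= 79.085 · e^-0.043817 = 79.085 × 0.957129
F = 75.695 INR per USD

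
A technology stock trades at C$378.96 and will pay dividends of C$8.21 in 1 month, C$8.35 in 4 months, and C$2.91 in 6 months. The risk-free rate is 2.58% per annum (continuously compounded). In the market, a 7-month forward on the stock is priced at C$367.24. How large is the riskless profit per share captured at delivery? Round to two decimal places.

C$2.17 per share

PV(dividends) I = 8.21·e^(−0.0258·1/12) + 8.35·e^(−0.0258·4/12) + 2.91·e^(−0.0258·6/12) = 19.3436
Fair forward F* = (S − I)·e^(rT) = (378.96 − 19.3436)·e^0.015050 = 359.6164 × 1.015164 = 365.0696
Market C$367.24 > fair 365.0696: forward overpriced → cash-and-carry (borrow at r, buy the stock and collect the dividends, short the forward).
Profit at T = |F_mkt − F*| = |367.24 − 365.0696| = C$2.17 per share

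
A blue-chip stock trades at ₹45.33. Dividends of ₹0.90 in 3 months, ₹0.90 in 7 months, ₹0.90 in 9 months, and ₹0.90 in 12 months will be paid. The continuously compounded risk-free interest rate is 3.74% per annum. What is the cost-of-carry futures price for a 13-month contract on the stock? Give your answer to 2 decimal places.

₹43.54

PV(dividends) I = 0.90·e^(−0.0374·3/12) + 0.90·e^(−0.0374·7/12) + 0.90·e^(−0.0374·9/12) + 0.90·e^(−0.0374·12/12)
I = 0.8916 + 0.8806 + 0.8751 + 0.8670 = 3.5143
F = (S − I)·e^(rT) = (45.33 − 3.5143) · e^(0.0374·13/12)
= 41.8157 · e^0.040517 = 41.8157 × 1.041349 = ₹43.54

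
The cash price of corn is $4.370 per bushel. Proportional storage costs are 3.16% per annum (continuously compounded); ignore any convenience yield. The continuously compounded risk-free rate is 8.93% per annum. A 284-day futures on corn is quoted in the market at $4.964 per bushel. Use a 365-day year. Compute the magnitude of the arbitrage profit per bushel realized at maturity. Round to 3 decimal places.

$0.163 per bushel

Fair futures: F* = S·e^(carry·T), with carry = (r + u) = 0.0893 + 0.0316 = 0.1209
F* = 4.370 · e^(0.1209 × 284/365) = 4.370 · e^0.094070 = 4.370 × 1.098637 = $4.8010
Market $4.964 > fair $4.8010: forward overpriced → cash-and-carry (buy spot, short the forward).
At maturity, profit = |F_mkt − F*| = |4.964 − 4.8010| = $0.163 per bushel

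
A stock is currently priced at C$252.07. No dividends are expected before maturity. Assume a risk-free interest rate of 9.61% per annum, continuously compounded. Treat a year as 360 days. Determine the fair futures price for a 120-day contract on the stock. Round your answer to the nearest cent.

C$260.28

F = S·e^(rT) = 252.07 · e^(0.0961 × 120/360)
= 252.07 · e^0.032033 = 252.07 × 1.032552
F = C$260.28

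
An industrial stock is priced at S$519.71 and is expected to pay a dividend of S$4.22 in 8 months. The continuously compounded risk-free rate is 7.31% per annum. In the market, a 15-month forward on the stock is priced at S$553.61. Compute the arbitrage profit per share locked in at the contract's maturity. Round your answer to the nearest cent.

PV(dividends) I = 4.22·e^(−0.0731·8/12) = 4.0193
Fair forward F* = (S − I)·e^(rT) = (519.71 − 4.0193)·e^0.091375 = 515.6907 × 1.095680 = 565.0320
Market S$553.61 < fair 565.0320: forward underpriced → reverse cash-and-carry (short the stock, invest proceeds at r, pay the dividends, go long the forward).
Profit at T = |F_mkt − F*| = |553.61 − 565.0320| = S$11.42 per share

S$11.42 per share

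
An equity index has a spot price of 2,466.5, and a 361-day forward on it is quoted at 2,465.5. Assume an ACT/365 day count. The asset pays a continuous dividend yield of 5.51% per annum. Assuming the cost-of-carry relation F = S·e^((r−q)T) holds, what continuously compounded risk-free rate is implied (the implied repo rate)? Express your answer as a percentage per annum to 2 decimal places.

5.47%

From F = S·e^((r−q)T): (r − q) = ln(F/S)/T
ln(2465.5/2466.5) = ln(0.999595) = -0.000405
(r − q) = -0.000405 / (361/365) = -0.000409
r = ln(F/S)/T + q = -0.000409 + 0.0551 = 0.054691
r = 5.47%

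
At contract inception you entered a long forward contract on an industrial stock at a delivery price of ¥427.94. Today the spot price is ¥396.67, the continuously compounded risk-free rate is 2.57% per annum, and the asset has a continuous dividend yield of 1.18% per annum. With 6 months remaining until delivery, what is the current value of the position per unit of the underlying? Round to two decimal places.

Current fair forward for the remaining 6 months: F = S·e^((r − q)·T), (r − q) = 0.0257 − 0.0118 = 0.0139
F = 396.67 · e^(0.0139 × 6/12) = 396.67 × 1.006974 = 399.4364
Value of long forward = (F − K)·e^(−rT) = (399.4364 − 427.94) · e^(−0.0257·6/12)
= -28.5036 × 0.987232 = -28.14

-¥28.14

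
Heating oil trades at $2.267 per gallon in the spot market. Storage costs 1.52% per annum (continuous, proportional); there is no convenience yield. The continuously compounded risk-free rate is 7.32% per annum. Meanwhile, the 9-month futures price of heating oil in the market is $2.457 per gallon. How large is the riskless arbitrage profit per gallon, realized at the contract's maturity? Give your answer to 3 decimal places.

$0.035 per gallon

Fair futures: F* = S·e^(carry·T), with carry = (r + u) = 0.0732 + 0.0152 = 0.0884
F* = 2.267 · e^(0.0884 × 9/12) = 2.267 · e^0.066300 = 2.267 × 1.068547 = $2.4224
Market $2.457 > fair $2.4224: forward overpriced → cash-and-carry (buy spot, short the forward).
At maturity, profit = |F_mkt − F*| = |2.457 − 2.4224| = $0.035 per gallon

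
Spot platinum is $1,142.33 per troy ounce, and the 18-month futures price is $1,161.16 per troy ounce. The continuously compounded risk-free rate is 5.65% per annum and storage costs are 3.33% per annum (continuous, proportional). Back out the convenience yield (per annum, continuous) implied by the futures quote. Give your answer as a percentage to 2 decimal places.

F = S·e^((r+u−y)T) ⇒ (r+u−y) = ln(F/S)/T
ln(1161.16/1142.33) = 0.016349; /T ⇒ 0.010899
y = r + u − ln(F/S)/T = 0.0565 + 0.0333 − 0.010899 = 0.078901
y = 7.89%

7.89%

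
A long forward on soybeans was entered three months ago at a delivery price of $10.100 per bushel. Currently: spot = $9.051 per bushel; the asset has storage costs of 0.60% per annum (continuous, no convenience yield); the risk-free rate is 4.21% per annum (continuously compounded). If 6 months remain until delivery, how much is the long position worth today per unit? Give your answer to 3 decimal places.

-$0.811 per bushel

Current fair forward for the remaining 6 months: F = S·e^((r + u)·T), (r + u) = 0.0421 + 0.0060 = 0.0481
F = 9.051 · e^(0.0481 × 6/12) = 9.051 × 1.024342 = 9.2713
Value of long forward = (F − K)·e^(−rT) = (9.2713 − 10.100) · e^(−0.0421·6/12)
= -0.8287 × 0.979170 = -0.811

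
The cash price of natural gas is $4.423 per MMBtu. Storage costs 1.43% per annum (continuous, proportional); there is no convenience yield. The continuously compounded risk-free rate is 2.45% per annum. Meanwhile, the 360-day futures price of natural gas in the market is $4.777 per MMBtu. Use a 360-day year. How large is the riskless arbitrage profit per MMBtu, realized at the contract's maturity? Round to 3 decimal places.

Fair futures: F* = S·e^(carry·T), with carry = (r + u) = 0.0245 + 0.0143 = 0.0388
F* = 4.423 · e^(0.0388 × 360/360) = 4.423 · e^0.038800 = 4.423 × 1.039563 = $4.5980
Market $4.777 > fair $4.5980: forward overpriced → cash-and-carry (buy spot, short the forward).
At maturity, profit = |F_mkt − F*| = |4.777 − 4.5980| = $0.179 per MMBtu

$0.179 per MMBtu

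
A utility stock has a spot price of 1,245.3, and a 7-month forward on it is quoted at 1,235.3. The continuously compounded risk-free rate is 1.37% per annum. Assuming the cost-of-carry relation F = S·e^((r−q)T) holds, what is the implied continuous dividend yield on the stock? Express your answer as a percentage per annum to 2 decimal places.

2.75%

From F = S·e^((r−q)T): (r − q) = ln(F/S)/T
ln(1235.3/1245.3) = ln(0.991970) = -0.008062
(r − q) = -0.008062 / (7/12) = -0.013821
q = r − ln(F/S)/T = 0.0137 + 0.013821 = 0.027521
q = 2.75%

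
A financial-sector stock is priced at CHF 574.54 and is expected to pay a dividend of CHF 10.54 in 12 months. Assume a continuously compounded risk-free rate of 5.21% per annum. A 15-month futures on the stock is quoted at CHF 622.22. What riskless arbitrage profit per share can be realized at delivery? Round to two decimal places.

CHF 19.70 per share

PV(dividends) I = 10.54·e^(−0.0521·12/12) = 10.0049
Fair futures F* = (S − I)·e^(rT) = (574.54 − 10.0049)·e^0.065125 = 564.5351 × 1.067292 = 602.5238
Market CHF 622.22 > fair 602.5238: forward overpriced → cash-and-carry (borrow at r, buy the stock and collect the dividends, short the forward).
Profit at T = |F_mkt − F*| = |622.22 − 602.5238| = CHF 19.70 per share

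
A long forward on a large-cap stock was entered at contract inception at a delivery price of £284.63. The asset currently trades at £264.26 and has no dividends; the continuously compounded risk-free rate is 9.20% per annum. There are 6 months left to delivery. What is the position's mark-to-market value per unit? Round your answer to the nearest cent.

Current fair forward for the remaining 6 months: F = S·e^(r·T), r = 0.0920
F = 264.26 · e^(0.0920 × 6/12) = 264.26 × 1.047074 = 276.6998
Value of long forward = (F − K)·e^(−rT) = (276.6998 − 284.63) · e^(−0.0920·6/12)
= -7.9302 × 0.955042 = -7.57

-£7.57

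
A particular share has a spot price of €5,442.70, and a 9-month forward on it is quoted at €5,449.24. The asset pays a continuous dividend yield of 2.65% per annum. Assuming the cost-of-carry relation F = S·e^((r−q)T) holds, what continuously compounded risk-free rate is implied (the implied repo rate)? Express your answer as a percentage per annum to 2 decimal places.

2.81%

From F = S·e^((r−q)T): (r − q) = ln(F/S)/T
ln(5449.24/5442.70) = ln(1.001202) = 0.001201
(r − q) = 0.001201 / (9/12) = 0.001601
r = ln(F/S)/T + q = 0.001601 + 0.0265 = 0.028101
r = 2.81%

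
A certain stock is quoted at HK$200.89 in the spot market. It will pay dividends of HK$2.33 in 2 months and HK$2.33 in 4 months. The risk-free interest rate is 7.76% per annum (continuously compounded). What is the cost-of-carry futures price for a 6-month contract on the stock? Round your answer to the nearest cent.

PV(dividends) I = 2.33·e^(−0.0776·2/12) + 2.33·e^(−0.0776·4/12)
I = 2.3001 + 2.2705 = 4.5706
F = (S − I)·e^(rT) = (200.89 − 4.5706) · e^(0.0776·6/12)
= 196.3194 · e^0.038800 = 196.3194 × 1.039563 = HK$204.09

HK$204.09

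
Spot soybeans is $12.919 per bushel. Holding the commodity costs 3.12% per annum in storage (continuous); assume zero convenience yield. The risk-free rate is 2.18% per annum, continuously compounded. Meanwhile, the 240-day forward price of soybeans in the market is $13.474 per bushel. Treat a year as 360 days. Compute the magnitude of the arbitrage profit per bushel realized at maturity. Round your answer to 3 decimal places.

Fair forward: F* = S·e^(carry·T), with carry = (r + u) = 0.0218 + 0.0312 = 0.0530
F* = 12.919 · e^(0.0530 × 240/360) = 12.919 · e^0.035333 = 12.919 × 1.035965 = $13.3836
Market $13.474 > fair $13.3836: forward overpriced → cash-and-carry (buy spot, short the forward).
At maturity, profit = |F_mkt − F*| = |13.474 − 13.3836| = $0.090 per bushel

$0.090 per bushel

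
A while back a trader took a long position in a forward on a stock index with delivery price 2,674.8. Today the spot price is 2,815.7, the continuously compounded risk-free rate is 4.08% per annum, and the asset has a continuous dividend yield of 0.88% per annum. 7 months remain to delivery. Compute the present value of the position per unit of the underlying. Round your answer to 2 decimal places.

Current fair forward for the remaining 7 months: F = S·e^((r − q)·T), (r − q) = 0.0408 − 0.0088 = 0.0320
F = 2815.7 · e^(0.0320 × 7/12) = 2815.7 × 1.01884198 = 2868.7534
Value of long forward = (F − K)·e^(−rT) = (2868.7534 − 2674.8) · e^(−0.0408·7/12)
= 193.9534 × 0.97648099 = 189.39

189.39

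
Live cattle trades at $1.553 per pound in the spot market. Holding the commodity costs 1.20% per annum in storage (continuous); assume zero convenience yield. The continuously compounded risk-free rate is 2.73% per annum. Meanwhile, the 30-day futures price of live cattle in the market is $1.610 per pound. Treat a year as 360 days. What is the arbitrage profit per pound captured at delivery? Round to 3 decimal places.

$0.052 per pound

Fair futures: F* = S·e^(carry·T), with carry = (r + u) = 0.0273 + 0.0120 = 0.0393
F* = 1.553 · e^(0.0393 × 30/360) = 1.553 · e^0.003275 = 1.553 × 1.003280 = $1.5581
Market $1.610 > fair $1.5581: forward overpriced → cash-and-carry (buy spot, short the forward).
At maturity, profit = |F_mkt − F*| = |1.610 − 1.5581| = $0.052 per pound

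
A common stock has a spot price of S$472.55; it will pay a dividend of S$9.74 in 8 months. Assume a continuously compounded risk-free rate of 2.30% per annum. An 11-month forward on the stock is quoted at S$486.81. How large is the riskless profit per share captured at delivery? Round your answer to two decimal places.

PV(dividends) I = 9.74·e^(−0.0230·8/12) = 9.5918
Fair forward F* = (S − I)·e^(rT) = (472.55 − 9.5918)·e^0.021083 = 462.9582 × 1.021307 = 472.8225
Market S$486.81 > fair 472.8225: forward overpriced → cash-and-carry (borrow at r, buy the stock and collect the dividends, short the forward).
Profit at T = |F_mkt − F*| = |486.81 − 472.8225| = S$13.99 per share

S$13.99 per share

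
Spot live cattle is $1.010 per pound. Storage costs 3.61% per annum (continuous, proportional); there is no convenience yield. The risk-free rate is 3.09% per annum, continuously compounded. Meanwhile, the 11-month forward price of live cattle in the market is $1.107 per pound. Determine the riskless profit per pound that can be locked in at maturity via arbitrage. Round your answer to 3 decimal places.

Fair forward: F* = S·e^(carry·T), with carry = (r + u) = 0.0309 + 0.0361 = 0.0670
F* = 1.010 · e^(0.0670 × 11/12) = 1.010 · e^0.061417 = 1.010 × 1.063342 = $1.0740
Market $1.107 > fair $1.0740: forward overpriced → cash-and-carry (buy spot, short the forward).
At maturity, profit = |F_mkt − F*| = |1.107 − 1.0740| = $0.033 per pound

$0.033 per pound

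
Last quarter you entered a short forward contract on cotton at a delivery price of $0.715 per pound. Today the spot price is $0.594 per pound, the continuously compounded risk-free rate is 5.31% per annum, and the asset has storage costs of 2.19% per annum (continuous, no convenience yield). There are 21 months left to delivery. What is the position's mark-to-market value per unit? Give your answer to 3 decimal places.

Current fair forward for the remaining 21 months: F = S·e^((r + u)·T), (r + u) = 0.0531 + 0.0219 = 0.0750
F = 0.594 · e^(0.0750 × 21/12) = 0.594 × 1.140253 = 0.6773
Value of long forward = (F − K)·e^(−rT) = (0.6773 − 0.715) · e^(−0.0531·21/12)
= -0.0377 × 0.911262 = -0.034
Short position value = −(long value) = $0.034

$0.034 per pound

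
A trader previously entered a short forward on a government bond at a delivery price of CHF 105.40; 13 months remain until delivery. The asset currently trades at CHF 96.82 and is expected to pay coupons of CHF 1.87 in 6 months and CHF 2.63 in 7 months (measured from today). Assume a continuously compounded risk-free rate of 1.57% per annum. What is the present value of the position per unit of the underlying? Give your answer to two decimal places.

PV(remaining coupons) I = 1.87·e^(−0.0157·6/12) + 2.63·e^(−0.0157·7/12) = 4.4614
Current forward F = (S − I)·e^(rT) = (96.82 − 4.4614)·e^(0.0157·13/12) = 92.3586 × 1.017154 = 93.9429
Value (long) = (F − K)·e^(−rT) = (93.9429 − 105.40) × 0.983135 = -11.2639
Short position value = −(long value) = CHF 11.26

CHF 11.26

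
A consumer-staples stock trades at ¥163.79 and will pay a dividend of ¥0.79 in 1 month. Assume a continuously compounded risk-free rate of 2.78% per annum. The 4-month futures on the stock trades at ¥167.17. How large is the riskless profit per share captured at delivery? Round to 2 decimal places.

PV(dividends) I = 0.79·e^(−0.0278·1/12) = 0.7882
Fair futures F* = (S − I)·e^(rT) = (163.79 − 0.7882)·e^0.009267 = 163.0018 × 1.009310 = 164.5193
Market ¥167.17 > fair 164.5193: forward overpriced → cash-and-carry (borrow at r, buy the stock and collect the dividends, short the forward).
Profit at T = |F_mkt − F*| = |167.17 − 164.5193| = ¥2.65 per share

¥2.65 per share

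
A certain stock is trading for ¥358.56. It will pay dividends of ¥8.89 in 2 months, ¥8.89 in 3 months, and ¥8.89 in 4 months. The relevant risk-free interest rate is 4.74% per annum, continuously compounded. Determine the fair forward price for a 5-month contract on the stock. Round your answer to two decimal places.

¥338.83

PV(dividends) I = 8.89·e^(−0.0474·2/12) + 8.89·e^(−0.0474·3/12) + 8.89·e^(−0.0474·4/12)
I = 8.8200 + 8.7853 + 8.7506 = 26.3559
F = (S − I)·e^(rT) = (358.56 − 26.3559) · e^(0.0474·5/12)
= 332.2041 · e^0.019750 = 332.2041 × 1.019946 = ¥338.83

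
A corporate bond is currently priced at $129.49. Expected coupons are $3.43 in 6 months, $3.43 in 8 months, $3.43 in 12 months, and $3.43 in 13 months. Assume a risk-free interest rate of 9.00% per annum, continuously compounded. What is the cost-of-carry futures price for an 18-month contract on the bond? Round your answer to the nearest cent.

PV(coupons) I = 3.43·e^(−0.0900·6/12) + 3.43·e^(−0.0900·8/12) + 3.43·e^(−0.0900·12/12) + 3.43·e^(−0.0900·13/12)
I = 3.2791 + 3.2303 + 3.1348 + 3.1114 = 12.7556
F = (S − I)·e^(rT) = (129.49 − 12.7556) · e^(0.0900·18/12)
= 116.7344 · e^0.135000 = 116.7344 × 1.144537 = $133.61

$133.61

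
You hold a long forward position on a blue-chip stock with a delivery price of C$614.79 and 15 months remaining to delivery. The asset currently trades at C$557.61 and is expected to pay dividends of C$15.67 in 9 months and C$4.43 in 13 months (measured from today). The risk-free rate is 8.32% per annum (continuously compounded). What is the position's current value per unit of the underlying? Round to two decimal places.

-C$15.22

PV(remaining dividends) I = 15.67·e^(−0.0832·9/12) + 4.43·e^(−0.0832·13/12) = 18.7703
Current forward F = (S − I)·e^(rT) = (557.61 − 18.7703)·e^(0.0832·15/12) = 538.8397 × 1.109600 = 597.8965
Value (long) = (F − K)·e^(−rT) = (597.8965 − 614.79) × 0.901225 = -15.2248
Value = -C$15.22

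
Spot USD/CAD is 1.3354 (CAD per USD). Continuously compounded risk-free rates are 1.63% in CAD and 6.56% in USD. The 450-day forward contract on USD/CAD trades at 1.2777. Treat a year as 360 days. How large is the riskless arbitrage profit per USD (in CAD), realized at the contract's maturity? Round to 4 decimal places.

Fair forward: F* = S·e^(carry·T), with carry = (r_CAD − r_USD) = 0.0163 − 0.0656 = -0.0493
F* = 1.3354 · e^(-0.0493 × 450/360) = 1.3354 · e^-0.061625 = 1.3354 × 0.940235 = 1.2556
Market 1.2777 > fair 1.2556: forward overpriced → cash-and-carry (buy spot, short the forward).
At maturity, profit = |F_mkt − F*| = |1.2777 − 1.2556| = 0.0221 per USD (in CAD)

0.0221 per USD (in CAD)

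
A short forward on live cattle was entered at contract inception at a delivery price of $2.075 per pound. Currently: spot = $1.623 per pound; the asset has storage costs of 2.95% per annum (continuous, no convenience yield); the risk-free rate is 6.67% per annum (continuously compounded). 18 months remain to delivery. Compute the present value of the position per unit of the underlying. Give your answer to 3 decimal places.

$0.181 per pound

Current fair forward for the remaining 18 months: F = S·e^((r + u)·T), (r + u) = 0.0667 + 0.0295 = 0.0962
F = 1.623 · e^(0.0962 × 18/12) = 1.623 × 1.155231 = 1.8749
Value of long forward = (F − K)·e^(−rT) = (1.8749 − 2.075) · e^(−0.0667·18/12)
= -0.2001 × 0.904792 = -0.181
Short position value = −(long value) = $0.181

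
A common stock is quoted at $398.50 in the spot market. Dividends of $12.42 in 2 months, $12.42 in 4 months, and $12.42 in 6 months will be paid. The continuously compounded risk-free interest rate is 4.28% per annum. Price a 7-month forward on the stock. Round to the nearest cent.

PV(dividends) I = 12.42·e^(−0.0428·2/12) + 12.42·e^(−0.0428·4/12) + 12.42·e^(−0.0428·6/12)
I = 12.3317 + 12.2441 + 12.1570 = 36.7328
F = (S − I)·e^(rT) = (398.50 − 36.7328) · e^(0.0428·7/12)
= 361.7672 · e^0.024967 = 361.7672 × 1.025281 = $370.91

$370.91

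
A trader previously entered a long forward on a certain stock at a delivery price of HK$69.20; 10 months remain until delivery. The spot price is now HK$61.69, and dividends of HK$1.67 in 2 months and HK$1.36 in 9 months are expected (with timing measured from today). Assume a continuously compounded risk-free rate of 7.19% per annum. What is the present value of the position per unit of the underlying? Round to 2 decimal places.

-HK$6.42

PV(remaining dividends) I = 1.67·e^(−0.0719·2/12) + 1.36·e^(−0.0719·9/12) = 2.9387
Current forward F = (S − I)·e^(rT) = (61.69 − 2.9387)·e^(0.0719·10/12) = 58.7513 × 1.061748 = 62.3791
Value (long) = (F − K)·e^(−rT) = (62.3791 − 69.20) × 0.941843 = -6.4242
Value = -HK$6.42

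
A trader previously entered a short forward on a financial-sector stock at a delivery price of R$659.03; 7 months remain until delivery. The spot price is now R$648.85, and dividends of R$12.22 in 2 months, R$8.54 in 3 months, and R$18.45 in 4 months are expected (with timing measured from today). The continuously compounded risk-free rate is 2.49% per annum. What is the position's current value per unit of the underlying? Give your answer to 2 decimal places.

R$39.63

PV(remaining dividends) I = 12.22·e^(−0.0249·2/12) + 8.54·e^(−0.0249·3/12) + 18.45·e^(−0.0249·4/12) = 38.9539
Current forward F = (S − I)·e^(rT) = (648.85 − 38.9539)·e^(0.0249·7/12) = 609.8961 × 1.014631 = 618.8195
Value (long) = (F − K)·e^(−rT) = (618.8195 − 659.03) × 0.985580 = -39.6307
Short position value = −(long value) = R$39.63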